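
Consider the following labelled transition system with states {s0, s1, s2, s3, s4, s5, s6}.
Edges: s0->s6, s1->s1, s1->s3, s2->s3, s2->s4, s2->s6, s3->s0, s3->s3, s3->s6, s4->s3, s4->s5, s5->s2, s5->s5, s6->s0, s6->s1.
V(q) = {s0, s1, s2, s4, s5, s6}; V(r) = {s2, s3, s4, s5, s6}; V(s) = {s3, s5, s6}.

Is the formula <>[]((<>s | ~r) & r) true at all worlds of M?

No

Let φ = <>[]((<>s | ~r) & r). Evaluate φ at each world:
  s0 (successors {s6}): φ is false.
  s1 (successors {s1, s3}): φ is false.
  s2 (successors {s3, s4, s6}): φ is true.
  s3 (successors {s0, s3, s6}): φ is false.
  s4 (successors {s3, s5}): φ is true.
  s5 (successors {s2, s5}): φ is true.
  s6 (successors {s0, s1}): φ is false.
Detail at s0 (counterexample):
  At s0: <>[]((<>s | ~r) & r) requires []((<>s | ~r) & r) at some successor in {s6}.
    At s6: []((<>s | ~r) & r) is false.
  So <>[]((<>s | ~r) & r) is false at s0.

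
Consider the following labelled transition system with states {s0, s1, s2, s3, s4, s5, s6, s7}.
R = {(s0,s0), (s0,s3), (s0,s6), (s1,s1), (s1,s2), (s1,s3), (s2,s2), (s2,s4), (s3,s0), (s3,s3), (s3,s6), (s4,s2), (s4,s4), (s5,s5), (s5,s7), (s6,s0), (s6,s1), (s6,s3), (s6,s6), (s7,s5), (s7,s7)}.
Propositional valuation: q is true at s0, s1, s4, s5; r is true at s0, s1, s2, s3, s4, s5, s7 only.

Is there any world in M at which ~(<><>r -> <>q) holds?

Let φ = ~(<><>r -> <>q). Evaluate φ at each world:
  s0 (successors {s0, s3, s6}): φ is false.
  s1 (successors {s1, s2, s3}): φ is false.
  s2 (successors {s2, s4}): φ is false.
  s3 (successors {s0, s3, s6}): φ is false.
  s4 (successors {s2, s4}): φ is false.
  s5 (successors {s5, s7}): φ is false.
  s6 (successors {s0, s1, s3, s6}): φ is false.
  s7 (successors {s5, s7}): φ is false.
For instance, at s1:
  At s1: <><>r -> <>q is true, so ~(<><>r -> <>q) is false.
    At s1: <><>r is true, <>q is true, so <><>r -> <>q is true.
      At s1: <><>r requires <>r at some successor in {s1, s2, s3}.
        <>r holds at s1, so <><>r is true at s1.
      At s1: <>q requires q at some successor in {s1, s2, s3}.
        q holds at s1, so <>q is true at s1.

No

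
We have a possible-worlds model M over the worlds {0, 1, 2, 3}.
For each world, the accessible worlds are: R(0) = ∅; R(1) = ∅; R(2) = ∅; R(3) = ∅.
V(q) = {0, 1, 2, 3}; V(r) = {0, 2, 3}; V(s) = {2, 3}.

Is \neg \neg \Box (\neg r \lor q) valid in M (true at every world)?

Yes

Let φ = \neg \neg \Box (\neg r \lor q). Evaluate φ at each world:
  0 (successors ∅): φ is true.
  1 (successors ∅): φ is true.
  2 (successors ∅): φ is true.
  3 (successors ∅): φ is true.
For instance, at 3:
  At 3: \neg \Box (\neg r \lor q) is false, so \neg \neg \Box (\neg r \lor q) is true.
    At 3: \Box (\neg r \lor q) is true, so \neg \Box (\neg r \lor q) is false.
      At 3: no accessible worlds, so \Box (\neg r \lor q) holds vacuously.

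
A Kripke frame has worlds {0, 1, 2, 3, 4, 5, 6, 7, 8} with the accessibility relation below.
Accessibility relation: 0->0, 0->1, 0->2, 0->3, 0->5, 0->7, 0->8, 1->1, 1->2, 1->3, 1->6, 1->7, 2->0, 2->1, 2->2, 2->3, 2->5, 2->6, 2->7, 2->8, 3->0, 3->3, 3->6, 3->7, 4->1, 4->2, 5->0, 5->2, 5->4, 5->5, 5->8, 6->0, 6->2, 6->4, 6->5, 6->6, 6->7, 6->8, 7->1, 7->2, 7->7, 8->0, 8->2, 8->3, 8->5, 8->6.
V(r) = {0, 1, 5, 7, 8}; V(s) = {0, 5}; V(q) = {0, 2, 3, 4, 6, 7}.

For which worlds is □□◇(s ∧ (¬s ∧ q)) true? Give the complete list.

none

Let φ = □□◇(s ∧ (¬s ∧ q)). Evaluate φ at each world:
  0 (successors {0, 1, 2, 3, 5, 7, 8}): φ is false.
  1 (successors {1, 2, 3, 6, 7}): φ is false.
  2 (successors {0, 1, 2, 3, 5, 6, 7, 8}): φ is false.
  3 (successors {0, 3, 6, 7}): φ is false.
  4 (successors {1, 2}): φ is false.
  5 (successors {0, 2, 4, 5, 8}): φ is false.
  6 (successors {0, 2, 4, 5, 6, 7, 8}): φ is false.
  7 (successors {1, 2, 7}): φ is false.
  8 (successors {0, 2, 3, 5, 6}): φ is false.
For instance, at 7:
  At 7: □□◇(s ∧ (¬s ∧ q)) requires □◇(s ∧ (¬s ∧ q)) at every successor {1, 2, 7}.
    □◇(s ∧ (¬s ∧ q)) fails at 1, so □□◇(s ∧ (¬s ∧ q)) is false at 7.
      At 1: □◇(s ∧ (¬s ∧ q)) requires ◇(s ∧ (¬s ∧ q)) at every successor {1, 2, 3, 6, 7}.
        ◇(s ∧ (¬s ∧ q)) fails at 1, so □◇(s ∧ (¬s ∧ q)) is false at 1.
Satisfying worlds: none.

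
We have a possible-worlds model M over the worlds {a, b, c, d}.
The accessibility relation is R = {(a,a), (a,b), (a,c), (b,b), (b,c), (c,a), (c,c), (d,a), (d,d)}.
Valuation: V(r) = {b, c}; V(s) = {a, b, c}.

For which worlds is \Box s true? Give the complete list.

Let φ = \Box s. Evaluate φ at each world:
  a (successors {a, b, c}): φ is true.
  b (successors {b, c}): φ is true.
  c (successors {a, c}): φ is true.
  d (successors {a, d}): φ is false.
For instance, at a:
  At a: \Box s requires s at every successor {a, b, c}.
    At a: s is true.
    At b: s is true.
    At c: s is true.
  So \Box s is true at a.
Satisfying worlds: {a, b, c}

a, b, c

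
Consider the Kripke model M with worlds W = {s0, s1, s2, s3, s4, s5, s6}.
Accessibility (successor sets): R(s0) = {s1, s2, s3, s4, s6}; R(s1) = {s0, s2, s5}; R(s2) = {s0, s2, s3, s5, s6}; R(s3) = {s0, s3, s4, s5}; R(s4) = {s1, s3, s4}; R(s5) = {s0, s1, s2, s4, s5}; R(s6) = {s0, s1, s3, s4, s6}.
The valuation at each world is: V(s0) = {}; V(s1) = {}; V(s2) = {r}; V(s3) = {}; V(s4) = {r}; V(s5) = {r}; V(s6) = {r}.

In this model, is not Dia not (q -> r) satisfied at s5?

At s5: Dia not (q -> r) is false, so not Dia not (q -> r) is true.
  At s5: Dia not (q -> r) requires not (q -> r) at some successor in {s0, s1, s2, s4, s5}.
    At s0: not (q -> r) is false.
    At s1: not (q -> r) is false.
    At s2: not (q -> r) is false.
    At s4: not (q -> r) is false.
    At s5: not (q -> r) is false.
  So Dia not (q -> r) is false at s5.

Yes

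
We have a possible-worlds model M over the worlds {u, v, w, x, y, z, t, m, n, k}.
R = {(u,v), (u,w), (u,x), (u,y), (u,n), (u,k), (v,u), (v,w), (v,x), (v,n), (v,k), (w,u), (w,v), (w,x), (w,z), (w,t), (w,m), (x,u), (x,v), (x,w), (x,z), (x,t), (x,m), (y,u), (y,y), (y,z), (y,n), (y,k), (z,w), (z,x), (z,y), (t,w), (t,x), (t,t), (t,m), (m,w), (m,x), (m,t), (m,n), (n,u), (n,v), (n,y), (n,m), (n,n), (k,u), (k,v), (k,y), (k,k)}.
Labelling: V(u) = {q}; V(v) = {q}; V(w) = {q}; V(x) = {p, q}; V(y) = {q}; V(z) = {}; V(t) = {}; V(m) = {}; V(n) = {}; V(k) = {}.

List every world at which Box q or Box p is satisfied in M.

Let φ = Box q or Box p. Evaluate φ at each world:
  u (successors {v, w, x, y, n, k}): φ is false.
  v (successors {u, w, x, n, k}): φ is false.
  w (successors {u, v, x, z, t, m}): φ is false.
  x (successors {u, v, w, z, t, m}): φ is false.
  y (successors {u, y, z, n, k}): φ is false.
  z (successors {w, x, y}): φ is true.
  t (successors {w, x, t, m}): φ is false.
  m (successors {w, x, t, n}): φ is false.
  n (successors {u, v, y, m, n}): φ is false.
  k (successors {u, v, y, k}): φ is false.
For instance, at w:
  At w: Box q is false, Box p is false, so Box q or Box p is false.
    At w: Box q requires q at every successor {u, v, x, z, t, m}.
      q fails at z, so Box q is false at w.
    At w: Box p requires p at every successor {u, v, x, z, t, m}.
      p fails at u, so Box p is false at w.
Satisfying worlds: {z}

z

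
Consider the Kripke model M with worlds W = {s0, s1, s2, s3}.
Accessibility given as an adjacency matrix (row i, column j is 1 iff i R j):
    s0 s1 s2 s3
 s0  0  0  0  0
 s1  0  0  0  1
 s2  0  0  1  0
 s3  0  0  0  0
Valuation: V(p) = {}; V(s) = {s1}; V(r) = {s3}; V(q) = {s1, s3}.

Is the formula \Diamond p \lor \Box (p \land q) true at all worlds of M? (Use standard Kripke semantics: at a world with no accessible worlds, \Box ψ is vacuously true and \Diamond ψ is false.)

No

Recall that \Box ψ holds at a world iff ψ holds at every accessible world, and \Diamond ψ holds iff ψ holds at some accessible world.
Let φ = \Diamond p \lor \Box (p \land q). Evaluate φ at each world:
  s0 (successors ∅): φ is true.
  s1 (successors {s3}): φ is false.
  s2 (successors {s2}): φ is false.
  s3 (successors ∅): φ is true.
Detail at s1 (counterexample):
  At s1: \Diamond p is false, \Box (p \land q) is false, so \Diamond p \lor \Box (p \land q) is false.
    At s1: \Diamond p requires p at some successor in {s3}.
      At s3: p is false.
    So \Diamond p is false at s1.
    At s1: \Box (p \land q) requires p \land q at every successor {s3}.
      p \land q fails at s3, so \Box (p \land q) is false at s1.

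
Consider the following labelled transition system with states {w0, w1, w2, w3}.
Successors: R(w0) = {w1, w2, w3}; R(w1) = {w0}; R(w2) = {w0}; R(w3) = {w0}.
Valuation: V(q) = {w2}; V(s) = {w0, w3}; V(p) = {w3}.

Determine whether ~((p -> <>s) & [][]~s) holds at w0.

At w0: (p -> <>s) & [][]~s is false, so ~((p -> <>s) & [][]~s) is true.
  At w0: p -> <>s is true, [][]~s is false, so (p -> <>s) & [][]~s is false.
    At w0: p is false, <>s is true, so p -> <>s is true.
      At w0: <>s requires s at some successor in {w1, w2, w3}.
        s holds at w3, so <>s is true at w0.
    At w0: [][]~s requires []~s at every successor {w1, w2, w3}.
      []~s fails at w1, so [][]~s is false at w0.

Yes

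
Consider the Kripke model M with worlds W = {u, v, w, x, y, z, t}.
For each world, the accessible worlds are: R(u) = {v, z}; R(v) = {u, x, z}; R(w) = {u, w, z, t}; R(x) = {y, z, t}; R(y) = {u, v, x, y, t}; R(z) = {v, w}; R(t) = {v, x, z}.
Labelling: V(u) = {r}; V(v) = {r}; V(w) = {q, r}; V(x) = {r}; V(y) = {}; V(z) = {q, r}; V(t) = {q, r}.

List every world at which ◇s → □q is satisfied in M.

Let φ = ◇s → □q. Evaluate φ at each world:
  u (successors {v, z}): φ is true.
  v (successors {u, x, z}): φ is true.
  w (successors {u, w, z, t}): φ is true.
  x (successors {y, z, t}): φ is true.
  y (successors {u, v, x, y, t}): φ is true.
  z (successors {v, w}): φ is true.
  t (successors {v, x, z}): φ is true.
For instance, at z:
  At z: ◇s is false, □q is false, so ◇s → □q is true.
    At z: ◇s requires s at some successor in {v, w}.
      At v: s is false.
      At w: s is false.
    So ◇s is false at z.
    At z: □q requires q at every successor {v, w}.
      q fails at v, so □q is false at z.
Satisfying worlds: {u, v, w, x, y, z, t}

u, v, w, x, y, z, t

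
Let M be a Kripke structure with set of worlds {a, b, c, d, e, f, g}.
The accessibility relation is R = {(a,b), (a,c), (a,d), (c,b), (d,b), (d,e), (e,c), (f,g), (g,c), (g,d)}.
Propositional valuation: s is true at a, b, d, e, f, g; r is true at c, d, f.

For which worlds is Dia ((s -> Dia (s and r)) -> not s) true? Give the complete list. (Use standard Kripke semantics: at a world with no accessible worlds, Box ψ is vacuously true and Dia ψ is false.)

a, c, d, e, g

Let φ = Dia ((s -> Dia (s and r)) -> not s). Evaluate φ at each world:
  a (successors {b, c, d}): φ is true.
  b (successors ∅): φ is false.
  c (successors {b}): φ is true.
  d (successors {b, e}): φ is true.
  e (successors {c}): φ is true.
  f (successors {g}): φ is false.
  g (successors {c, d}): φ is true.
For instance, at a:
  At a: Dia ((s -> Dia (s and r)) -> not s) requires (s -> Dia (s and r)) -> not s at some successor in {b, c, d}.
    (s -> Dia (s and r)) -> not s holds at b, so Dia ((s -> Dia (s and r)) -> not s) is true at a.
      At b: s -> Dia (s and r) is false, not s is false, so (s -> Dia (s and r)) -> not s is true.
Satisfying worlds: {a, c, d, e, g}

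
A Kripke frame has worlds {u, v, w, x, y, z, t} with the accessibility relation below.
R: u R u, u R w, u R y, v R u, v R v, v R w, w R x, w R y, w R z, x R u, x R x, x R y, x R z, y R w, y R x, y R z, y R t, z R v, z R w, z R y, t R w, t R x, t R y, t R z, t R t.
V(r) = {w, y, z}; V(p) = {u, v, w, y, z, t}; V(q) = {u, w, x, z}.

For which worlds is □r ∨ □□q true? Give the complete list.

Let φ = □r ∨ □□q. Evaluate φ at each world:
  u (successors {u, w, y}): φ is false.
  v (successors {u, v, w}): φ is false.
  w (successors {x, y, z}): φ is false.
  x (successors {u, x, y, z}): φ is false.
  y (successors {w, x, z, t}): φ is false.
  z (successors {v, w, y}): φ is false.
  t (successors {w, x, y, z, t}): φ is false.
For instance, at x:
  At x: □r is false, □□q is false, so □r ∨ □□q is false.
    At x: □r requires r at every successor {u, x, y, z}.
      r fails at u, so □r is false at x.
    At x: □□q requires □q at every successor {u, x, y, z}.
      □q fails at u, so □□q is false at x.
Satisfying worlds: none.

none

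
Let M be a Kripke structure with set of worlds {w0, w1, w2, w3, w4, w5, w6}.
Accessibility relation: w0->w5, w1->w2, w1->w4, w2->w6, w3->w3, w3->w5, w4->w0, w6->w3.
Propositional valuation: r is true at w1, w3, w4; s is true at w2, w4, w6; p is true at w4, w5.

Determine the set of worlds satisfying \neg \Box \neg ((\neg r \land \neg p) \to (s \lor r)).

w0, w1, w2, w3, w6

Let φ = \neg \Box \neg ((\neg r \land \neg p) \to (s \lor r)). Evaluate φ at each world:
  w0 (successors {w5}): φ is true.
  w1 (successors {w2, w4}): φ is true.
  w2 (successors {w6}): φ is true.
  w3 (successors {w3, w5}): φ is true.
  w4 (successors {w0}): φ is false.
  w5 (successors ∅): φ is false.
  w6 (successors {w3}): φ is true.
For instance, at w6:
  At w6: \Box \neg ((\neg r \land \neg p) \to (s \lor r)) is false, so \neg \Box \neg ((\neg r \land \neg p) \to (s \lor r)) is true.
    At w6: \Box \neg ((\neg r \land \neg p) \to (s \lor r)) requires \neg ((\neg r \land \neg p) \to (s \lor r)) at every successor {w3}.
      \neg ((\neg r \land \neg p) \to (s \lor r)) fails at w3, so \Box \neg ((\neg r \land \neg p) \to (s \lor r)) is false at w6.
Satisfying worlds: {w0, w1, w2, w3, w6}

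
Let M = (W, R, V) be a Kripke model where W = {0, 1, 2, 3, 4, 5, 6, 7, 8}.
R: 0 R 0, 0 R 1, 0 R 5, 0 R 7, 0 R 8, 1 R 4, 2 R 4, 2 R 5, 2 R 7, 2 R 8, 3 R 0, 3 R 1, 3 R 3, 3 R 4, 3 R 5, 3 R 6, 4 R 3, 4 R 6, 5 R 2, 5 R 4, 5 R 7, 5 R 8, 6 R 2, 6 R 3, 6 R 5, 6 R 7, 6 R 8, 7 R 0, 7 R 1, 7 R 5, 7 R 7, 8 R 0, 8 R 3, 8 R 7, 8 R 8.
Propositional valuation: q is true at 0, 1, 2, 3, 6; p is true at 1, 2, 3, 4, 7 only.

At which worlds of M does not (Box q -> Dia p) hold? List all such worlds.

none

Let φ = not (Box q -> Dia p). Evaluate φ at each world:
  0 (successors {0, 1, 5, 7, 8}): φ is false.
  1 (successors {4}): φ is false.
  2 (successors {4, 5, 7, 8}): φ is false.
  3 (successors {0, 1, 3, 4, 5, 6}): φ is false.
  4 (successors {3, 6}): φ is false.
  5 (successors {2, 4, 7, 8}): φ is false.
  6 (successors {2, 3, 5, 7, 8}): φ is false.
  7 (successors {0, 1, 5, 7}): φ is false.
  8 (successors {0, 3, 7, 8}): φ is false.
For instance, at 5:
  At 5: Box q -> Dia p is true, so not (Box q -> Dia p) is false.
    At 5: Box q is false, Dia p is true, so Box q -> Dia p is true.
      At 5: Box q requires q at every successor {2, 4, 7, 8}.
        q fails at 4, so Box q is false at 5.
      At 5: Dia p requires p at some successor in {2, 4, 7, 8}.
        p holds at 2, so Dia p is true at 5.
Satisfying worlds: none.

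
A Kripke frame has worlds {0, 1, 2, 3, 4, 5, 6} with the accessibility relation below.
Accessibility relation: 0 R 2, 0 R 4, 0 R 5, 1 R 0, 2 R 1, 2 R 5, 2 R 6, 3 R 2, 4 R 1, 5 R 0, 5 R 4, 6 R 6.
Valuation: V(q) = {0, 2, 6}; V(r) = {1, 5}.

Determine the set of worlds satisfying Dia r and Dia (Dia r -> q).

0, 2, 4

Let φ = Dia r and Dia (Dia r -> q). Evaluate φ at each world:
  0 (successors {2, 4, 5}): φ is true.
  1 (successors {0}): φ is false.
  2 (successors {1, 5, 6}): φ is true.
  3 (successors {2}): φ is false.
  4 (successors {1}): φ is true.
  5 (successors {0, 4}): φ is false.
  6 (successors {6}): φ is false.
For instance, at 1:
  At 1: Dia r is false, Dia (Dia r -> q) is true, so Dia r and Dia (Dia r -> q) is false.
    At 1: Dia r requires r at some successor in {0}.
      At 0: r is false.
    So Dia r is false at 1.
    At 1: Dia (Dia r -> q) requires Dia r -> q at some successor in {0}.
      Dia r -> q holds at 0, so Dia (Dia r -> q) is true at 1.
Satisfying worlds: {0, 2, 4}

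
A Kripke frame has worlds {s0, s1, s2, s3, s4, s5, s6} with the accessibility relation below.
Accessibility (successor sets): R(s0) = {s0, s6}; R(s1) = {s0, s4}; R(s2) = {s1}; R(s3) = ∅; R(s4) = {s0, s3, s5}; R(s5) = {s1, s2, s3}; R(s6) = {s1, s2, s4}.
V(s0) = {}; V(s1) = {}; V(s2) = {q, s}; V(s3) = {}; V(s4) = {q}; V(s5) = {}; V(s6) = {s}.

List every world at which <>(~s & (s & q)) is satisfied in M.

Let φ = <>(~s & (s & q)). Evaluate φ at each world:
  s0 (successors {s0, s6}): φ is false.
  s1 (successors {s0, s4}): φ is false.
  s2 (successors {s1}): φ is false.
  s3 (successors ∅): φ is false.
  s4 (successors {s0, s3, s5}): φ is false.
  s5 (successors {s1, s2, s3}): φ is false.
  s6 (successors {s1, s2, s4}): φ is false.
For instance, at s5:
  At s5: <>(~s & (s & q)) requires ~s & (s & q) at some successor in {s1, s2, s3}.
    At s1: ~s & (s & q) is false.
    At s2: ~s & (s & q) is false.
    At s3: ~s & (s & q) is false.
  So <>(~s & (s & q)) is false at s5.
Satisfying worlds: none.

none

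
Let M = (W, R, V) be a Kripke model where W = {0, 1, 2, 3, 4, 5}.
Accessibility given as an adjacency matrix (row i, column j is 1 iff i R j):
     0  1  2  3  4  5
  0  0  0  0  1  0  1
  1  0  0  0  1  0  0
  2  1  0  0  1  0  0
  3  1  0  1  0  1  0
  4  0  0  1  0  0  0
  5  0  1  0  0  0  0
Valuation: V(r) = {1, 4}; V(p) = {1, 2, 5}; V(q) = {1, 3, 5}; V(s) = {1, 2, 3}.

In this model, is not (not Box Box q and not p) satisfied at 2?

Yes

At 2: not Box Box q and not p is false, so not (not Box Box q and not p) is true.
  At 2: not Box Box q is true, not p is false, so not Box Box q and not p is false.
    At 2: Box Box q is false, so not Box Box q is true.
      At 2: Box Box q requires Box q at every successor {0, 3}.
        Box q fails at 3, so Box Box q is false at 2.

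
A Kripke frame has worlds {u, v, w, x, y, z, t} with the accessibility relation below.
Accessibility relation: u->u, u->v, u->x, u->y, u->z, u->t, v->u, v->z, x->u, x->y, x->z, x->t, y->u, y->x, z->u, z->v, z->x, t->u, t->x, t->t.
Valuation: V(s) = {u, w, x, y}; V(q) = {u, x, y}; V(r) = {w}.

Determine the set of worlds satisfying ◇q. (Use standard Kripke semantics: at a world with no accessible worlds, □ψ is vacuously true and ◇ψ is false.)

Recall that ◇ψ holds at a world iff ψ holds at some accessible world.
Let φ = ◇q. Evaluate φ at each world:
  u (successors {u, v, x, y, z, t}): φ is true.
  v (successors {u, z}): φ is true.
  w (successors ∅): φ is false.
  x (successors {u, y, z, t}): φ is true.
  y (successors {u, x}): φ is true.
  z (successors {u, v, x}): φ is true.
  t (successors {u, x, t}): φ is true.
For instance, at u:
  At u: ◇q requires q at some successor in {u, v, x, y, z, t}.
    q holds at u, so ◇q is true at u.
Satisfying worlds: {u, v, x, y, z, t}

u, v, x, y, z, t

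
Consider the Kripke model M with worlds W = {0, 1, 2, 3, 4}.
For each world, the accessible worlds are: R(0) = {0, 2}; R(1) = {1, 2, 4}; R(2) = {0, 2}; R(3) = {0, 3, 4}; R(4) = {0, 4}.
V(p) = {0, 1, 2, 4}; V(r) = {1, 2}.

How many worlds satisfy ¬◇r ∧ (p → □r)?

1

Let φ = ¬◇r ∧ (p → □r). Evaluate φ at each world:
  0 (successors {0, 2}): φ is false.
  1 (successors {1, 2, 4}): φ is false.
  2 (successors {0, 2}): φ is false.
  3 (successors {0, 3, 4}): φ is true.
  4 (successors {0, 4}): φ is false.
For instance, at 0:
  At 0: ¬◇r is false, p → □r is false, so ¬◇r ∧ (p → □r) is false.
    At 0: ◇r is true, so ¬◇r is false.
      At 0: ◇r requires r at some successor in {0, 2}.
        r holds at 2, so ◇r is true at 0.
    At 0: p is true, □r is false, so p → □r is false.
      At 0: □r requires r at every successor {0, 2}.
        r fails at 0, so □r is false at 0.
Satisfying worlds: {3}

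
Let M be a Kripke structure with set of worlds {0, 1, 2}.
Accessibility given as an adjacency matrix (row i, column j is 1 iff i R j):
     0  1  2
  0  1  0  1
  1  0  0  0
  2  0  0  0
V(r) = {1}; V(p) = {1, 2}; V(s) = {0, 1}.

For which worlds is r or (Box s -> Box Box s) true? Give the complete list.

0, 1, 2

Recall that Box ψ holds at a world iff ψ holds at every accessible world, and Dia ψ holds iff ψ holds at some accessible world.
Let φ = r or (Box s -> Box Box s). Evaluate φ at each world:
  0 (successors {0, 2}): φ is true.
  1 (successors ∅): φ is true.
  2 (successors ∅): φ is true.
For instance, at 0:
  At 0: r is false, Box s -> Box Box s is true, so r or (Box s -> Box Box s) is true.
    At 0: Box s is false, Box Box s is false, so Box s -> Box Box s is true.
      At 0: Box s requires s at every successor {0, 2}.
        s fails at 2, so Box s is false at 0.
      At 0: Box Box s requires Box s at every successor {0, 2}.
        Box s fails at 0, so Box Box s is false at 0.
Satisfying worlds: {0, 1, 2}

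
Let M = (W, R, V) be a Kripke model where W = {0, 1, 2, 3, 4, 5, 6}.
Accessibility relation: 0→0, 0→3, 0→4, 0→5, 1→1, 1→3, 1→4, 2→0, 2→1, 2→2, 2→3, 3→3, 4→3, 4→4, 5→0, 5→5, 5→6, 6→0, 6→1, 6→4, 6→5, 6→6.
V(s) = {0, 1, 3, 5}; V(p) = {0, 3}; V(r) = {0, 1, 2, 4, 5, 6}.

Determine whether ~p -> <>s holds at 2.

Recall that <>ψ holds at a world iff ψ holds at some accessible world.
At 2: ~p is true, <>s is true, so ~p -> <>s is true.
  At 2: <>s requires s at some successor in {0, 1, 2, 3}.
    s holds at 0, so <>s is true at 2.

Yes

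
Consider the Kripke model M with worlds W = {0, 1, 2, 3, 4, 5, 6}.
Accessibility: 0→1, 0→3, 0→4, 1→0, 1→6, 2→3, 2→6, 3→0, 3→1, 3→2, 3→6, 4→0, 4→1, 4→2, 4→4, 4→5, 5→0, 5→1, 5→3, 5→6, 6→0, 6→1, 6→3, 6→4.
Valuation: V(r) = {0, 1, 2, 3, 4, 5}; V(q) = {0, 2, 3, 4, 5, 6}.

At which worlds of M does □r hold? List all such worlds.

0, 4, 6

Let φ = □r. Evaluate φ at each world:
  0 (successors {1, 3, 4}): φ is true.
  1 (successors {0, 6}): φ is false.
  2 (successors {3, 6}): φ is false.
  3 (successors {0, 1, 2, 6}): φ is false.
  4 (successors {0, 1, 2, 4, 5}): φ is true.
  5 (successors {0, 1, 3, 6}): φ is false.
  6 (successors {0, 1, 3, 4}): φ is true.
For instance, at 2:
  At 2: □r requires r at every successor {3, 6}.
    r fails at 6, so □r is false at 2.
Satisfying worlds: {0, 4, 6}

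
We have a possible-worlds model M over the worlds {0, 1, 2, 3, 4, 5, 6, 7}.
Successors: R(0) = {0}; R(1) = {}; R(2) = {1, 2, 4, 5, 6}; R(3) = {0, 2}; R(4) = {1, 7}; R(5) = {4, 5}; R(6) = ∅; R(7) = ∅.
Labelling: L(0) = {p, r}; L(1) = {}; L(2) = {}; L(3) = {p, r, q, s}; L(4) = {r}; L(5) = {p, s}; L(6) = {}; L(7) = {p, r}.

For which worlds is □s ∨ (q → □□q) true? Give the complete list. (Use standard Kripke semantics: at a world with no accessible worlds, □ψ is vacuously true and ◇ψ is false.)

0, 1, 2, 4, 5, 6, 7

Let φ = □s ∨ (q → □□q). Evaluate φ at each world:
  0 (successors {0}): φ is true.
  1 (successors ∅): φ is true.
  2 (successors {1, 2, 4, 5, 6}): φ is true.
  3 (successors {0, 2}): φ is false.
  4 (successors {1, 7}): φ is true.
  5 (successors {4, 5}): φ is true.
  6 (successors ∅): φ is true.
  7 (successors ∅): φ is true.
For instance, at 4:
  At 4: □s is false, q → □□q is true, so □s ∨ (q → □□q) is true.
    At 4: □s requires s at every successor {1, 7}.
      s fails at 1, so □s is false at 4.
    At 4: q is false, □□q is true, so q → □□q is true.
      At 4: □□q requires □q at every successor {1, 7}.
        At 1: □q is true.
        At 7: □q is true.
      So □□q is true at 4.
Satisfying worlds: {0, 1, 2, 4, 5, 6, 7}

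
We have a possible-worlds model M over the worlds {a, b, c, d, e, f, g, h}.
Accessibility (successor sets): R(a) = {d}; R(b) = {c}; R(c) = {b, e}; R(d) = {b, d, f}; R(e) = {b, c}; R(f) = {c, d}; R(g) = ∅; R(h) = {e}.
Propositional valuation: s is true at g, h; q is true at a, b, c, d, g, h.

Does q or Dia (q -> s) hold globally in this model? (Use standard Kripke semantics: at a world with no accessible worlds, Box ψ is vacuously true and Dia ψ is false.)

No

Let φ = q or Dia (q -> s). Evaluate φ at each world:
  a (successors {d}): φ is true.
  b (successors {c}): φ is true.
  c (successors {b, e}): φ is true.
  d (successors {b, d, f}): φ is true.
  e (successors {b, c}): φ is false.
  f (successors {c, d}): φ is false.
  g (successors ∅): φ is true.
  h (successors {e}): φ is true.
Detail at e (counterexample):
  At e: q is false, Dia (q -> s) is false, so q or Dia (q -> s) is false.
    At e: Dia (q -> s) requires q -> s at some successor in {b, c}.
      At b: q -> s is false.
      At c: q -> s is false.
    So Dia (q -> s) is false at e.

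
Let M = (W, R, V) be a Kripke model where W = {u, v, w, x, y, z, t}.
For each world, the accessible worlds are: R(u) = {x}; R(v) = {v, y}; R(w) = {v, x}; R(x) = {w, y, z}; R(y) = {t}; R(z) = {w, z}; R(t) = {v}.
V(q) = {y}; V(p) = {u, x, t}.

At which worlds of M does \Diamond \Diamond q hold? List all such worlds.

Recall that \Diamond ψ holds at a world iff ψ holds at some accessible world.
Let φ = \Diamond \Diamond q. Evaluate φ at each world:
  u (successors {x}): φ is true.
  v (successors {v, y}): φ is true.
  w (successors {v, x}): φ is true.
  x (successors {w, y, z}): φ is false.
  y (successors {t}): φ is false.
  z (successors {w, z}): φ is false.
  t (successors {v}): φ is true.
For instance, at z:
  At z: \Diamond \Diamond q requires \Diamond q at some successor in {w, z}.
    At w: \Diamond q is false.
    At z: \Diamond q is false.
  So \Diamond \Diamond q is false at z.
Satisfying worlds: {u, v, w, t}

u, v, w, t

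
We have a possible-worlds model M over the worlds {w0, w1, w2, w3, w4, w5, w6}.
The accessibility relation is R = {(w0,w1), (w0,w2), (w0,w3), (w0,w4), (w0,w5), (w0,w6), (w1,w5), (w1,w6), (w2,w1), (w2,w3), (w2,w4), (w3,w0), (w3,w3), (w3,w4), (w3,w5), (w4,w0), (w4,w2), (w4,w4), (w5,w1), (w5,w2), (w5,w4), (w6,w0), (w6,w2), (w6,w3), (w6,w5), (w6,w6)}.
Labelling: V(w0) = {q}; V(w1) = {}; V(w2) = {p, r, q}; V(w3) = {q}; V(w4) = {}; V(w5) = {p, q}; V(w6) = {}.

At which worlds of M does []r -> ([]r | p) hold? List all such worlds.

w0, w1, w2, w3, w4, w5, w6

Let φ = []r -> ([]r | p). Evaluate φ at each world:
  w0 (successors {w1, w2, w3, w4, w5, w6}): φ is true.
  w1 (successors {w5, w6}): φ is true.
  w2 (successors {w1, w3, w4}): φ is true.
  w3 (successors {w0, w3, w4, w5}): φ is true.
  w4 (successors {w0, w2, w4}): φ is true.
  w5 (successors {w1, w2, w4}): φ is true.
  w6 (successors {w0, w2, w3, w5, w6}): φ is true.
For instance, at w4:
  At w4: []r is false, []r | p is false, so []r -> ([]r | p) is true.
    At w4: []r requires r at every successor {w0, w2, w4}.
      r fails at w0, so []r is false at w4.
    At w4: []r is false, p is false, so []r | p is false.
      At w4: []r requires r at every successor {w0, w2, w4}.
        r fails at w0, so []r is false at w4.
Satisfying worlds: {w0, w1, w2, w3, w4, w5, w6}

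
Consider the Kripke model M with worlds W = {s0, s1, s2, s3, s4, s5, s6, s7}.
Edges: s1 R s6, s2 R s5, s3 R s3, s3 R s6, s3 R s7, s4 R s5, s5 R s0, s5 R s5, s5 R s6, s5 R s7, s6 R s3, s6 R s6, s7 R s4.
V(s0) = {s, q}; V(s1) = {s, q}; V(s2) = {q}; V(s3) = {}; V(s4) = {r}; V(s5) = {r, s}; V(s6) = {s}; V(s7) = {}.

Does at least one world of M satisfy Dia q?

Let φ = Dia q. Evaluate φ at each world:
  s0 (successors ∅): φ is false.
  s1 (successors {s6}): φ is false.
  s2 (successors {s5}): φ is false.
  s3 (successors {s3, s6, s7}): φ is false.
  s4 (successors {s5}): φ is false.
  s5 (successors {s0, s5, s6, s7}): φ is true.
  s6 (successors {s3, s6}): φ is false.
  s7 (successors {s4}): φ is false.
Detail at s5 (witness):
  At s5: Dia q requires q at some successor in {s0, s5, s6, s7}.
    q holds at s0, so Dia q is true at s5.

Yes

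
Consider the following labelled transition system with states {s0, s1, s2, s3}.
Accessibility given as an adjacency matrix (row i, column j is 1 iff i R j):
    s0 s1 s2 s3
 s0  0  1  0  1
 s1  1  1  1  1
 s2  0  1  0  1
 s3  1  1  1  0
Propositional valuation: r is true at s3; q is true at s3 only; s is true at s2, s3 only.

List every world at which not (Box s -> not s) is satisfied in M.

none

Let φ = not (Box s -> not s). Evaluate φ at each world:
  s0 (successors {s1, s3}): φ is false.
  s1 (successors {s0, s1, s2, s3}): φ is false.
  s2 (successors {s1, s3}): φ is false.
  s3 (successors {s0, s1, s2}): φ is false.
For instance, at s0:
  At s0: Box s -> not s is true, so not (Box s -> not s) is false.
    At s0: Box s is false, not s is true, so Box s -> not s is true.
      At s0: Box s requires s at every successor {s1, s3}.
        s fails at s1, so Box s is false at s0.
Satisfying worlds: none.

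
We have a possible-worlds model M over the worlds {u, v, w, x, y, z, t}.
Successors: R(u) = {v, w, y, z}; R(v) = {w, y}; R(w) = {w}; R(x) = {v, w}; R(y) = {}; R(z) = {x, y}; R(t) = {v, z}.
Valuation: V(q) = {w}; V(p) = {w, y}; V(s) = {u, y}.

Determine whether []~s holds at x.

At x: []~s requires ~s at every successor {v, w}.
  At v: ~s is true.
  At w: ~s is true.
So []~s is true at x.

Yes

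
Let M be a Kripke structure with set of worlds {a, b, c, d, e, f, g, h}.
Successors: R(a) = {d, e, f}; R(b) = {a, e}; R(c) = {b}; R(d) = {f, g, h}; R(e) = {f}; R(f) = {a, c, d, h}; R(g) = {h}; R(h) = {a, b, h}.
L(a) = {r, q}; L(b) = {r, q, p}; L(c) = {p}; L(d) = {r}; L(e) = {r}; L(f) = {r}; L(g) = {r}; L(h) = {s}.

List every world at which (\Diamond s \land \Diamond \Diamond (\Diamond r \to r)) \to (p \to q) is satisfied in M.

Let φ = (\Diamond s \land \Diamond \Diamond (\Diamond r \to r)) \to (p \to q). Evaluate φ at each world:
  a (successors {d, e, f}): φ is true.
  b (successors {a, e}): φ is true.
  c (successors {b}): φ is true.
  d (successors {f, g, h}): φ is true.
  e (successors {f}): φ is true.
  f (successors {a, c, d, h}): φ is true.
  g (successors {h}): φ is true.
  h (successors {a, b, h}): φ is true.
For instance, at h:
  At h: \Diamond s \land \Diamond \Diamond (\Diamond r \to r) is true, p \to q is true, so (\Diamond s \land \Diamond \Diamond (\Diamond r \to r)) \to (p \to q) is true.
    At h: \Diamond s is true, \Diamond \Diamond (\Diamond r \to r) is true, so \Diamond s \land \Diamond \Diamond (\Diamond r \to r) is true.
      At h: \Diamond s requires s at some successor in {a, b, h}.
        s holds at h, so \Diamond s is true at h.
      At h: \Diamond \Diamond (\Diamond r \to r) requires \Diamond (\Diamond r \to r) at some successor in {a, b, h}.
        \Diamond (\Diamond r \to r) holds at a, so \Diamond \Diamond (\Diamond r \to r) is true at h.
Satisfying worlds: {a, b, c, d, e, f, g, h}

a, b, c, d, e, f, g, h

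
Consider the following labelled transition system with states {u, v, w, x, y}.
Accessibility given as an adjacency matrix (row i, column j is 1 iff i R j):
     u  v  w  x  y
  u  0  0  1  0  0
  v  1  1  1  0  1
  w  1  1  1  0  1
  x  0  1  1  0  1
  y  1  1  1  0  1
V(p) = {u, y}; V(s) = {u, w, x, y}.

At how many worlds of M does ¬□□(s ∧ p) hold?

Let φ = ¬□□(s ∧ p). Evaluate φ at each world:
  u (successors {w}): φ is true.
  v (successors {u, v, w, y}): φ is true.
  w (successors {u, v, w, y}): φ is true.
  x (successors {v, w, y}): φ is true.
  y (successors {u, v, w, y}): φ is true.
For instance, at w:
  At w: □□(s ∧ p) is false, so ¬□□(s ∧ p) is true.
    At w: □□(s ∧ p) requires □(s ∧ p) at every successor {u, v, w, y}.
      □(s ∧ p) fails at u, so □□(s ∧ p) is false at w.
Satisfying worlds: {u, v, w, x, y}

5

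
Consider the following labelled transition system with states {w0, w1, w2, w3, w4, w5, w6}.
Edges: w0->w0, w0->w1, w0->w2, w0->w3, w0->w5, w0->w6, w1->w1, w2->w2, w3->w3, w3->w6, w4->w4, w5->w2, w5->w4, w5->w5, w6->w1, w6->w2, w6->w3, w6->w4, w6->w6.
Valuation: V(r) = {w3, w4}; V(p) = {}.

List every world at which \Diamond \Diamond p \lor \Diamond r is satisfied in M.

w0, w3, w4, w5, w6

Let φ = \Diamond \Diamond p \lor \Diamond r. Evaluate φ at each world:
  w0 (successors {w0, w1, w2, w3, w5, w6}): φ is true.
  w1 (successors {w1}): φ is false.
  w2 (successors {w2}): φ is false.
  w3 (successors {w3, w6}): φ is true.
  w4 (successors {w4}): φ is true.
  w5 (successors {w2, w4, w5}): φ is true.
  w6 (successors {w1, w2, w3, w4, w6}): φ is true.
For instance, at w5:
  At w5: \Diamond \Diamond p is false, \Diamond r is true, so \Diamond \Diamond p \lor \Diamond r is true.
    At w5: \Diamond \Diamond p requires \Diamond p at some successor in {w2, w4, w5}.
      At w2: \Diamond p is false.
      At w4: \Diamond p is false.
      At w5: \Diamond p is false.
    So \Diamond \Diamond p is false at w5.
    At w5: \Diamond r requires r at some successor in {w2, w4, w5}.
      r holds at w4, so \Diamond r is true at w5.
Satisfying worlds: {w0, w3, w4, w5, w6}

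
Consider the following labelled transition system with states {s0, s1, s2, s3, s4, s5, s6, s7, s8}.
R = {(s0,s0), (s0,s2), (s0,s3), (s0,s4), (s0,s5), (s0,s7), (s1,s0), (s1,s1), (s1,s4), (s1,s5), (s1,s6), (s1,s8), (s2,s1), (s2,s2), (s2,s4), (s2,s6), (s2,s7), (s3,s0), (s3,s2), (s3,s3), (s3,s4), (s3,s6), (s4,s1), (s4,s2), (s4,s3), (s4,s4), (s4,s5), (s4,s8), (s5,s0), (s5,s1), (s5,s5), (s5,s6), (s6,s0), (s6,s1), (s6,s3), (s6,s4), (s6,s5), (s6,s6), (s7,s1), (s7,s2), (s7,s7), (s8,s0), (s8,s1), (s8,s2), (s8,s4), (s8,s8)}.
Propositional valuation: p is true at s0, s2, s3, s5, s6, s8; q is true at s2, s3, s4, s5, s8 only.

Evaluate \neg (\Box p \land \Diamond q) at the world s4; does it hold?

Yes

At s4: \Box p \land \Diamond q is false, so \neg (\Box p \land \Diamond q) is true.
  At s4: \Box p is false, \Diamond q is true, so \Box p \land \Diamond q is false.
    At s4: \Box p requires p at every successor {s1, s2, s3, s4, s5, s8}.
      p fails at s1, so \Box p is false at s4.
    At s4: \Diamond q requires q at some successor in {s1, s2, s3, s4, s5, s8}.
      q holds at s2, so \Diamond q is true at s4.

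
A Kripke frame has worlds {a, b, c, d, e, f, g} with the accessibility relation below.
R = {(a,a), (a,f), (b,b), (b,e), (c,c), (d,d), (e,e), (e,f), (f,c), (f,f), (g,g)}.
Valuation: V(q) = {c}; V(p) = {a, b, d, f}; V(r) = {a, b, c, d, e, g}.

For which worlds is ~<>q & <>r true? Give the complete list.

Let φ = ~<>q & <>r. Evaluate φ at each world:
  a (successors {a, f}): φ is true.
  b (successors {b, e}): φ is true.
  c (successors {c}): φ is false.
  d (successors {d}): φ is true.
  e (successors {e, f}): φ is true.
  f (successors {c, f}): φ is false.
  g (successors {g}): φ is true.
For instance, at d:
  At d: ~<>q is true, <>r is true, so ~<>q & <>r is true.
    At d: <>q is false, so ~<>q is true.
      At d: <>q requires q at some successor in {d}.
        At d: q is false.
      So <>q is false at d.
    At d: <>r requires r at some successor in {d}.
      r holds at d, so <>r is true at d.
Satisfying worlds: {a, b, d, e, g}

a, b, d, e, g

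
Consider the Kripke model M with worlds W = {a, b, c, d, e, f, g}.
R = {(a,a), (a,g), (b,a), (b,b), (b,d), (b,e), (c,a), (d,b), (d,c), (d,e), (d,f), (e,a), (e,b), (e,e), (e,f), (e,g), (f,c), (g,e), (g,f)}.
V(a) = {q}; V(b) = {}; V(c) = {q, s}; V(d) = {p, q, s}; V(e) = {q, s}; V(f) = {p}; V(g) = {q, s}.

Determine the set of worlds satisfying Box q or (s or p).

Let φ = Box q or (s or p). Evaluate φ at each world:
  a (successors {a, g}): φ is true.
  b (successors {a, b, d, e}): φ is false.
  c (successors {a}): φ is true.
  d (successors {b, c, e, f}): φ is true.
  e (successors {a, b, e, f, g}): φ is true.
  f (successors {c}): φ is true.
  g (successors {e, f}): φ is true.
For instance, at a:
  At a: Box q is true, s or p is false, so Box q or (s or p) is true.
    At a: Box q requires q at every successor {a, g}.
      At a: q is true.
      At g: q is true.
    So Box q is true at a.
Satisfying worlds: {a, c, d, e, f, g}

a, c, d, e, f, g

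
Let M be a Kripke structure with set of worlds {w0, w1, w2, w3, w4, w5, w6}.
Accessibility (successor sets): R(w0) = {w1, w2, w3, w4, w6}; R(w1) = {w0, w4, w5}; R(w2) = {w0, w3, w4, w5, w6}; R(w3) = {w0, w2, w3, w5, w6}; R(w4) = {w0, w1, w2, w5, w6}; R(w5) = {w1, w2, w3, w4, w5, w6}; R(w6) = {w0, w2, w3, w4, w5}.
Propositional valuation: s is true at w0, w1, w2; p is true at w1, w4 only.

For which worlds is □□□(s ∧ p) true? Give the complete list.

none

Recall that □ψ holds at a world iff ψ holds at every accessible world, and ◇ψ holds iff ψ holds at some accessible world.
Let φ = □□□(s ∧ p). Evaluate φ at each world:
  w0 (successors {w1, w2, w3, w4, w6}): φ is false.
  w1 (successors {w0, w4, w5}): φ is false.
  w2 (successors {w0, w3, w4, w5, w6}): φ is false.
  w3 (successors {w0, w2, w3, w5, w6}): φ is false.
  w4 (successors {w0, w1, w2, w5, w6}): φ is false.
  w5 (successors {w1, w2, w3, w4, w5, w6}): φ is false.
  w6 (successors {w0, w2, w3, w4, w5}): φ is false.
For instance, at w5:
  At w5: □□□(s ∧ p) requires □□(s ∧ p) at every successor {w1, w2, w3, w4, w5, w6}.
    □□(s ∧ p) fails at w1, so □□□(s ∧ p) is false at w5.
      At w1: □□(s ∧ p) requires □(s ∧ p) at every successor {w0, w4, w5}.
        □(s ∧ p) fails at w0, so □□(s ∧ p) is false at w1.
Satisfying worlds: none.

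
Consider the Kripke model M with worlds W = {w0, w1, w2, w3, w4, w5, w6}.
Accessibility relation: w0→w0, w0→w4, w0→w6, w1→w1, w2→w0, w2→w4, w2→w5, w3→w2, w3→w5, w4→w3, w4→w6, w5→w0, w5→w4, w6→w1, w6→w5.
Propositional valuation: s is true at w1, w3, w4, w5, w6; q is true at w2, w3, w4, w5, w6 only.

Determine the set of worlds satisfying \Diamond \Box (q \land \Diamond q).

Let φ = \Diamond \Box (q \land \Diamond q). Evaluate φ at each world:
  w0 (successors {w0, w4, w6}): φ is true.
  w1 (successors {w1}): φ is false.
  w2 (successors {w0, w4, w5}): φ is true.
  w3 (successors {w2, w5}): φ is false.
  w4 (successors {w3, w6}): φ is true.
  w5 (successors {w0, w4}): φ is true.
  w6 (successors {w1, w5}): φ is false.
For instance, at w6:
  At w6: \Diamond \Box (q \land \Diamond q) requires \Box (q \land \Diamond q) at some successor in {w1, w5}.
    At w1: \Box (q \land \Diamond q) is false.
    At w5: \Box (q \land \Diamond q) is false.
  So \Diamond \Box (q \land \Diamond q) is false at w6.
Satisfying worlds: {w0, w2, w4, w5}

w0, w2, w4, w5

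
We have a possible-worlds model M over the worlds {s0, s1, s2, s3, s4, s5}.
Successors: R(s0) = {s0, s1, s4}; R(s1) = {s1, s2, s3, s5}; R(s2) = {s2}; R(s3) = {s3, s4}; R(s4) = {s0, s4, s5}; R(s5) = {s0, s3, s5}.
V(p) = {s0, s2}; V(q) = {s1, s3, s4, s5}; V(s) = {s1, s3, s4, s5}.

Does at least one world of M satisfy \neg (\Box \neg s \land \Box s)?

Let φ = \neg (\Box \neg s \land \Box s). Evaluate φ at each world:
  s0 (successors {s0, s1, s4}): φ is true.
  s1 (successors {s1, s2, s3, s5}): φ is true.
  s2 (successors {s2}): φ is true.
  s3 (successors {s3, s4}): φ is true.
  s4 (successors {s0, s4, s5}): φ is true.
  s5 (successors {s0, s3, s5}): φ is true.
Detail at s0 (witness):
  At s0: \Box \neg s \land \Box s is false, so \neg (\Box \neg s \land \Box s) is true.
    At s0: \Box \neg s is false, \Box s is false, so \Box \neg s \land \Box s is false.
      At s0: \Box \neg s requires \neg s at every successor {s0, s1, s4}.
        \neg s fails at s1, so \Box \neg s is false at s0.
      At s0: \Box s requires s at every successor {s0, s1, s4}.
        s fails at s0, so \Box s is false at s0.

Yes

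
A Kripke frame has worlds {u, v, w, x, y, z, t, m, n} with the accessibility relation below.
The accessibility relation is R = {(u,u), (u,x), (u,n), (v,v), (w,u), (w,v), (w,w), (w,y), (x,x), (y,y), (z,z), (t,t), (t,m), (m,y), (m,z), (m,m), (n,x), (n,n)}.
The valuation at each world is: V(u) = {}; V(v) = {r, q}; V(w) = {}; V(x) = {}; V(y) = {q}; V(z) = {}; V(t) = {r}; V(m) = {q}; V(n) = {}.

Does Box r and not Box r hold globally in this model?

No

Let φ = Box r and not Box r. Evaluate φ at each world:
  u (successors {u, x, n}): φ is false.
  v (successors {v}): φ is false.
  w (successors {u, v, w, y}): φ is false.
  x (successors {x}): φ is false.
  y (successors {y}): φ is false.
  z (successors {z}): φ is false.
  t (successors {t, m}): φ is false.
  m (successors {y, z, m}): φ is false.
  n (successors {x, n}): φ is false.
Detail at u (counterexample):
  At u: Box r is false, not Box r is true, so Box r and not Box r is false.
    At u: Box r requires r at every successor {u, x, n}.
      r fails at u, so Box r is false at u.
    At u: Box r is false, so not Box r is true.
      At u: Box r requires r at every successor {u, x, n}.
        r fails at u, so Box r is false at u.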